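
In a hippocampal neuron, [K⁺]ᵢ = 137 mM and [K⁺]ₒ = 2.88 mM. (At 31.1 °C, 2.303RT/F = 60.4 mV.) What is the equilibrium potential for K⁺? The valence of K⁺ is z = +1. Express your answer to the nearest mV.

-101 mV

E = (60.4/z) · log₁₀([K⁺]_out/[K⁺]_in) with z = +1.
= (60.4/1) · log₁₀(2.88/137) = 60.40 · log₁₀(0.02102)
= 60.40 · (-1.6773) = -101.31 mV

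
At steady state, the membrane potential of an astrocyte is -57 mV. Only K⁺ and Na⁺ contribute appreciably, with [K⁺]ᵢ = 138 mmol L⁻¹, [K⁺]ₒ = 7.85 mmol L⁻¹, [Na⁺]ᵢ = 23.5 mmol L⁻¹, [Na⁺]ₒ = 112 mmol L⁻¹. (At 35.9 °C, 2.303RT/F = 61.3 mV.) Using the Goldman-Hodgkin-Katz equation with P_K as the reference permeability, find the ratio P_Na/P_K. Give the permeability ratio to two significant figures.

Let α = P_Na/P_K. GHK: Vm = 61.3·log₁₀[(Kₒ + α·Naₒ)/(Kᵢ + α·Naᵢ)].
10^(Vm/61.3) = 10^(-57.0/61.3) = 0.11753
So 0.11753·(Kᵢ + α·Naᵢ) = Kₒ + α·Naₒ → α = (0.11753·138.0 − 7.85) / (112.0 − 0.11753·23.5)
α = (16.22 − 7.85) / (112.0 − 2.762) = 8.369/109.2 = 0.07661

0.077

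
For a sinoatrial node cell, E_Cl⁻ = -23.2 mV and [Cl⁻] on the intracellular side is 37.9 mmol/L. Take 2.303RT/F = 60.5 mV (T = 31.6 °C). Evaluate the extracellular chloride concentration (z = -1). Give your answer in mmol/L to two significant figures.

92 mmol/L

Nernst: E = (60.5/-1) · log₁₀([out]/[in]), so log₁₀([out]/[in]) = -23.2 × -1 / 60.5 = 0.3835.
[out]/[in] = 10^(0.3835) = 2.418.
[out] = 2.418 × 37.9 = 91.65 mmol/L.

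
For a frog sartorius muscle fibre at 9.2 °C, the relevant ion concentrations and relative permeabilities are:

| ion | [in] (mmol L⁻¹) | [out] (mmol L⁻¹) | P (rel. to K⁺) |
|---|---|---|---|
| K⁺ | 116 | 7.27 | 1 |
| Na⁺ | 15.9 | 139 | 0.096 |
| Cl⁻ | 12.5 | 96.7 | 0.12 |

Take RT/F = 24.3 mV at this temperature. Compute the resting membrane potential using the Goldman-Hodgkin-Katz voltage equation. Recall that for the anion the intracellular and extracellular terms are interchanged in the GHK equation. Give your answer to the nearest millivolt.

-43 mV

Vm = 24.3 · ln[(Σ P·[cation]ₒ + Σ P·[anion]ᵢ) / (Σ P·[cation]ᵢ + Σ P·[anion]ₒ)]
Numerator = 1×7.27 + 0.096×139 + 0.12×12.5 = 22.11
Denominator = 1×116 + 0.096×15.9 + 0.12×96.7 = 129.1
Vm = 24.3 · ln(0.17125) = 24.3 × (-1.7646) = -42.88 mV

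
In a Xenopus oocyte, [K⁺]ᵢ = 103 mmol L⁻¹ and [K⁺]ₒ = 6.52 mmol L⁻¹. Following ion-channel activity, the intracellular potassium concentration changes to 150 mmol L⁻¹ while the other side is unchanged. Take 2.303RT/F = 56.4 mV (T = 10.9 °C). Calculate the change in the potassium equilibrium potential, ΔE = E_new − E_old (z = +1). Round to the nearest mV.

E_old = (56.4/1)·log₁₀(6.52/103) = -67.60 mV
E_new = (56.4/1)·log₁₀(6.52/150) = -76.81 mV
ΔE = -76.81 − (-67.60) = -9.21 mV

-9 mV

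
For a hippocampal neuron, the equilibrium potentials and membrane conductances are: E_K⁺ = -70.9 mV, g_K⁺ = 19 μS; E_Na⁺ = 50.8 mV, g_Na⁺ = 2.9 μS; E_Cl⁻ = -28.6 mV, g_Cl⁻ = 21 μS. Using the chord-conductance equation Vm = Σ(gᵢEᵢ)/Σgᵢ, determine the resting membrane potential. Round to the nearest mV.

-42 mV

Σ gᵢEᵢ = 19·(-70.9) + 2.9·(50.8) + 21·(-28.6) = -1800.38
Σ gᵢ = 19 + 2.9 + 21 = 42.9
Vm = -1800.38 / 42.9 = -41.97 mV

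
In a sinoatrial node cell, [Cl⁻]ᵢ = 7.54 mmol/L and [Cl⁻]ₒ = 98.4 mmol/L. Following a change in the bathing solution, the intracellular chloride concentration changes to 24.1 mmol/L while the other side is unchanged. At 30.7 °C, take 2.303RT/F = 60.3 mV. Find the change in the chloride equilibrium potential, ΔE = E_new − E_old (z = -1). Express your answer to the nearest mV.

E_old = (60.3/-1)·log₁₀(98.4/7.54) = -67.27 mV
E_new = (60.3/-1)·log₁₀(98.4/24.1) = -36.84 mV
ΔE = -36.84 − (-67.27) = 30.43 mV

30 mV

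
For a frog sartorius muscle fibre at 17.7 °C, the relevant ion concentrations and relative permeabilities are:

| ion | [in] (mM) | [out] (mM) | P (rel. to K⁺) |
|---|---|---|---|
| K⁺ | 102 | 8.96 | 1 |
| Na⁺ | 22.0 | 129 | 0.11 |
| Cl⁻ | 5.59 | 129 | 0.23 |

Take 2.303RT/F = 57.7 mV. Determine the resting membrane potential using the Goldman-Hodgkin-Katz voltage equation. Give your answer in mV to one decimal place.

-42.7 mV

Vm = 57.7 · log₁₀[(Σ P·[cation]ₒ + Σ P·[anion]ᵢ) / (Σ P·[cation]ᵢ + Σ P·[anion]ₒ)]
Numerator = 1×8.96 + 0.11×129 + 0.23×5.59 = 24.44
Denominator = 1×102 + 0.11×22.0 + 0.23×129 = 134.1
Vm = 57.7 · log₁₀(0.18223) = 57.7 × (-0.7394) = -42.66 mV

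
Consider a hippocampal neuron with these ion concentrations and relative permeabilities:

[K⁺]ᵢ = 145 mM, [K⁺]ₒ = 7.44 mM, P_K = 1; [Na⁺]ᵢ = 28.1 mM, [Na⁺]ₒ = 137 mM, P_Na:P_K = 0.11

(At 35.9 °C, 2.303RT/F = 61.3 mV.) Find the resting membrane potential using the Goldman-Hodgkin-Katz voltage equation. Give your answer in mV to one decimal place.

-50.2 mV

Vm = 61.3 · log₁₀[(Σ P·[cation]ₒ + Σ P·[anion]ᵢ) / (Σ P·[cation]ᵢ + Σ P·[anion]ₒ)]
Numerator = 1×7.44 + 0.11×137 = 22.51
Denominator = 1×145 + 0.11×28.1 = 148.1
Vm = 61.3 · log₁₀(0.152) = 61.3 × (-0.8182) = -50.15 mV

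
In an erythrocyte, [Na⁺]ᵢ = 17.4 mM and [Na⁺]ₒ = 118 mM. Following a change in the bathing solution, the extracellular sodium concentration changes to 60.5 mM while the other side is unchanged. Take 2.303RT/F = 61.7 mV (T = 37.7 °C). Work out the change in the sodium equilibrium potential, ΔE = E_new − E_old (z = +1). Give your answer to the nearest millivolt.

E_old = (61.7/1)·log₁₀(118/17.4) = 51.29 mV
E_new = (61.7/1)·log₁₀(60.5/17.4) = 33.39 mV
ΔE = 33.39 − (51.29) = -17.90 mV

-18 mV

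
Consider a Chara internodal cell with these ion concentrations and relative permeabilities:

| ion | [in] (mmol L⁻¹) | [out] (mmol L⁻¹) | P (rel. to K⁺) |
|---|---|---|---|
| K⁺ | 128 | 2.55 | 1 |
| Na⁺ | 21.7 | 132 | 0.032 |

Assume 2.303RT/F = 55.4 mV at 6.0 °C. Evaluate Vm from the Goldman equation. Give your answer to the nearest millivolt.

Vm = 55.4 · log₁₀[(Σ P·[cation]ₒ + Σ P·[anion]ᵢ) / (Σ P·[cation]ᵢ + Σ P·[anion]ₒ)]
Numerator = 1×2.55 + 0.032×132 = 6.774
Denominator = 1×128 + 0.032×21.7 = 128.7
Vm = 55.4 · log₁₀(0.052636) = 55.4 × (-1.2787) = -70.84 mV

-71 mV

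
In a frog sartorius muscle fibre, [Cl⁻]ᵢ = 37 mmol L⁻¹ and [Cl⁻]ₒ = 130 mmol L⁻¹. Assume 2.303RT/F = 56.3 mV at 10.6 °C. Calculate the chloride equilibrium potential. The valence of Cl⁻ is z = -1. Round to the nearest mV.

-31 mV

E = (56.3/z) · log₁₀([Cl⁻]_out/[Cl⁻]_in) with z = -1.
For an anion, dividing by z = -1 reverses the sign.
= (56.3/-1) · log₁₀(130/37) = -56.30 · log₁₀(3.514)
= -56.30 · (0.5457) = -30.73 mV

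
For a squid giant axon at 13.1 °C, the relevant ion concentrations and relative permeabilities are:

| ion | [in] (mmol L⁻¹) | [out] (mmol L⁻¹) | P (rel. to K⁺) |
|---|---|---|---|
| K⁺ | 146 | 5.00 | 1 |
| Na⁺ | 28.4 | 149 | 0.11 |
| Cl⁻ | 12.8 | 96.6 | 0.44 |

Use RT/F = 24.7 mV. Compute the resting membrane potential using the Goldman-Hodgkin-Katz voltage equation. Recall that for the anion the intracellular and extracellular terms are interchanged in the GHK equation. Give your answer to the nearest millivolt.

Vm = 24.7 · ln[(Σ P·[cation]ₒ + Σ P·[anion]ᵢ) / (Σ P·[cation]ᵢ + Σ P·[anion]ₒ)]
Numerator = 1×5.00 + 0.11×149 + 0.44×12.8 = 27.02
Denominator = 1×146 + 0.11×28.4 + 0.44×96.6 = 191.6
Vm = 24.7 · ln(0.14101) = 24.7 × (-1.9589) = -48.38 mV

-48 mV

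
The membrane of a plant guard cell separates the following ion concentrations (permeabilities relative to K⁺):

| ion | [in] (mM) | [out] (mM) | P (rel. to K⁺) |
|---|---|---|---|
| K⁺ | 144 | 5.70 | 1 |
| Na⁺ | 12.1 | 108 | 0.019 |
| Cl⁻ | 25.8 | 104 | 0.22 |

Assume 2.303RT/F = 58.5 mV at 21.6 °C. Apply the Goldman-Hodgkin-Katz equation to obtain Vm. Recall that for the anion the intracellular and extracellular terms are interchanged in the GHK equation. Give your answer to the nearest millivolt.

Vm = 58.5 · log₁₀[(Σ P·[cation]ₒ + Σ P·[anion]ᵢ) / (Σ P·[cation]ᵢ + Σ P·[anion]ₒ)]
Numerator = 1×5.70 + 0.019×108 + 0.22×25.8 = 13.43
Denominator = 1×144 + 0.019×12.1 + 0.22×104 = 167.1
Vm = 58.5 · log₁₀(0.080354) = 58.5 × (-1.0950) = -64.06 mV

-64 mV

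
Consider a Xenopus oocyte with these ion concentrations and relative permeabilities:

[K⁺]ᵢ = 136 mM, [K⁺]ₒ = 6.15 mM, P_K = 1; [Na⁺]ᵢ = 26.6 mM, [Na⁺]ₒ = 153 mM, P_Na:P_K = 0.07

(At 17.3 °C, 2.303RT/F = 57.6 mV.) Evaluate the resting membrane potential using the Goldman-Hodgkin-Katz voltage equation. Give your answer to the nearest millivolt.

Vm = 57.6 · log₁₀[(Σ P·[cation]ₒ + Σ P·[anion]ᵢ) / (Σ P·[cation]ᵢ + Σ P·[anion]ₒ)]
Numerator = 1×6.15 + 0.07×153 = 16.86
Denominator = 1×136 + 0.07×26.6 = 137.9
Vm = 57.6 · log₁₀(0.1223) = 57.6 × (-0.9126) = -52.57 mV

-53 mV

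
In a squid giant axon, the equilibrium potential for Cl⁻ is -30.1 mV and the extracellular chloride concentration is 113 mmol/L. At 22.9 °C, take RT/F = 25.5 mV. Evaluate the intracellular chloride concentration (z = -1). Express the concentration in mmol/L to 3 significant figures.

34.7 mmol/L

Nernst: E = (25.5/-1) · ln([out]/[in]), so ln([out]/[in]) = -30.1 × -1 / 25.5 = 1.1804.
[out]/[in] = e^(1.1804) = 3.256.
[in] = 113 / 3.256 = 34.71 mmol/L.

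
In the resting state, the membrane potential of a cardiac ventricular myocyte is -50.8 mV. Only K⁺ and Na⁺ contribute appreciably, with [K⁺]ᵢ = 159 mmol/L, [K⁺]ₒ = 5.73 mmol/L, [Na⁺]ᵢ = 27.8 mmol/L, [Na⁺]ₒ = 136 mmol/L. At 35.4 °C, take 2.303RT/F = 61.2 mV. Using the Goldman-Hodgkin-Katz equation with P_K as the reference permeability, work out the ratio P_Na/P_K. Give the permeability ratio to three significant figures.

Let α = P_Na/P_K. GHK: Vm = 61.2·log₁₀[(Kₒ + α·Naₒ)/(Kᵢ + α·Naᵢ)].
10^(Vm/61.2) = 10^(-50.8/61.2) = 0.14789
So 0.14789·(Kᵢ + α·Naᵢ) = Kₒ + α·Naₒ → α = (0.14789·159.0 − 5.73) / (136.0 − 0.14789·27.8)
α = (23.51 − 5.73) / (136.0 − 4.111) = 17.78/131.9 = 0.1348

0.135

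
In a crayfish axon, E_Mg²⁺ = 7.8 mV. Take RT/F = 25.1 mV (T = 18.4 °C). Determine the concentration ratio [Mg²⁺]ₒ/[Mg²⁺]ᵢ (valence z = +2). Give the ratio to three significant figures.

ln([out]/[in]) = E·z/(25.1) = 7.8 × 2 / 25.1 = 0.6215
[out]/[in] = e^(0.6215) = 1.862

1.86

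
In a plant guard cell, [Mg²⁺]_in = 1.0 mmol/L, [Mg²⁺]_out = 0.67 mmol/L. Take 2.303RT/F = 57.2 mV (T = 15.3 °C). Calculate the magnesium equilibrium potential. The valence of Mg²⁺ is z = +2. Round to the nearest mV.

-5 mV

E = (57.2/z) · log₁₀([Mg²⁺]_out/[Mg²⁺]_in) with z = +2.
= (57.2/2) · log₁₀(0.67/1.0) = 28.60 · log₁₀(0.67)
= 28.60 · (-0.1739) = -4.97 mV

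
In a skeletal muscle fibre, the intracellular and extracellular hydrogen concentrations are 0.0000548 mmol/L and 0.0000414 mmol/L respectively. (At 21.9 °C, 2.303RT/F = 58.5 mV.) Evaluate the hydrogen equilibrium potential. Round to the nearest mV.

-7 mV

E = (58.5/z) · log₁₀([H⁺]_out/[H⁺]_in) with z = +1.
= (58.5/1) · log₁₀(0.0000414/0.0000548) = 58.50 · log₁₀(0.7555)
= 58.50 · (-0.1218) = -7.12 mV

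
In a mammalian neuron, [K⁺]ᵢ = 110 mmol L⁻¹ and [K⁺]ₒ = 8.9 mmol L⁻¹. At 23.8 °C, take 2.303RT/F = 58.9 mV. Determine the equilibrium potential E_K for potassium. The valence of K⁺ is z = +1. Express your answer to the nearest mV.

-64 mV

E = (58.9/z) · log₁₀([K⁺]_out/[K⁺]_in) with z = +1.
= (58.9/1) · log₁₀(8.9/110) = 58.90 · log₁₀(0.08091)
= 58.90 · (-1.0920) = -64.32 mV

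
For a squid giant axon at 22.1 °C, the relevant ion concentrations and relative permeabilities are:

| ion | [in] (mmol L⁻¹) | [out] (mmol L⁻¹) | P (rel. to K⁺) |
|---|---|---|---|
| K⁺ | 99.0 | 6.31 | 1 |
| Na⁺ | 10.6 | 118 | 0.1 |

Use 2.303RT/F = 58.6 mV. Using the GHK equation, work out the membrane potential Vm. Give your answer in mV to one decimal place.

-43.5 mV

Vm = 58.6 · log₁₀[(Σ P·[cation]ₒ + Σ P·[anion]ᵢ) / (Σ P·[cation]ᵢ + Σ P·[anion]ₒ)]
Numerator = 1×6.31 + 0.1×118 = 18.11
Denominator = 1×99.0 + 0.1×10.6 = 100.1
Vm = 58.6 · log₁₀(0.18099) = 58.6 × (-0.7423) = -43.50 mV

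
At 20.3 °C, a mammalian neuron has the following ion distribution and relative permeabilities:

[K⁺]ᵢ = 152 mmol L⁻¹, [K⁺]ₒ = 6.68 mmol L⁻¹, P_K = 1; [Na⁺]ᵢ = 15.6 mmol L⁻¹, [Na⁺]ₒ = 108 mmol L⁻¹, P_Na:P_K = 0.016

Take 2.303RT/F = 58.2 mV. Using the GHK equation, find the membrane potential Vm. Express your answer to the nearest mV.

Vm = 58.2 · log₁₀[(Σ P·[cation]ₒ + Σ P·[anion]ᵢ) / (Σ P·[cation]ᵢ + Σ P·[anion]ₒ)]
Numerator = 1×6.68 + 0.016×108 = 8.408
Denominator = 1×152 + 0.016×15.6 = 152.2
Vm = 58.2 · log₁₀(0.055225) = 58.2 × (-1.2579) = -73.21 mV

-73 mV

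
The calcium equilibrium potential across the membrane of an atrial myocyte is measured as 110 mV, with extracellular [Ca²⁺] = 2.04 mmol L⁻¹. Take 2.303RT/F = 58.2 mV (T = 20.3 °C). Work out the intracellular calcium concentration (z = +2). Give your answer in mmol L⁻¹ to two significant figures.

Nernst: E = (58.2/2) · log₁₀([out]/[in]), so log₁₀([out]/[in]) = 110.0 × 2 / 58.2 = 3.7801.
[out]/[in] = 10^(3.7801) = 6027.
[in] = 2.04 / 6027 = 0.0003385 mmol L⁻¹.

0.00034 mmol L⁻¹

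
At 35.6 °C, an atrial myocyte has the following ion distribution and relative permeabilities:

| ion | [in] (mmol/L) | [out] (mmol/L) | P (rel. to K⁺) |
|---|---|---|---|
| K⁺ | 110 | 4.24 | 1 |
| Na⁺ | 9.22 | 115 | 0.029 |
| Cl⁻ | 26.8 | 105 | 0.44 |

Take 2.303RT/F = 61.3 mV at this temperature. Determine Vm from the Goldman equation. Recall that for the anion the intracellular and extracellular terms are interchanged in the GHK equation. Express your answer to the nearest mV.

-56 mV

Vm = 61.3 · log₁₀[(Σ P·[cation]ₒ + Σ P·[anion]ᵢ) / (Σ P·[cation]ᵢ + Σ P·[anion]ₒ)]
Numerator = 1×4.24 + 0.029×115 + 0.44×26.8 = 19.37
Denominator = 1×110 + 0.029×9.22 + 0.44×105 = 156.5
Vm = 61.3 · log₁₀(0.12378) = 61.3 × (-0.9074) = -55.62 mV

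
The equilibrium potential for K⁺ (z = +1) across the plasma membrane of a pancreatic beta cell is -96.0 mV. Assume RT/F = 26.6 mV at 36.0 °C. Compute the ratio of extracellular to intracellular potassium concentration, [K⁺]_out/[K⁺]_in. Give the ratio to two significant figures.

0.027

ln([out]/[in]) = E·z/(26.6) = -96.0 × 1 / 26.6 = -3.6090
[out]/[in] = e^(-3.6090) = 0.02708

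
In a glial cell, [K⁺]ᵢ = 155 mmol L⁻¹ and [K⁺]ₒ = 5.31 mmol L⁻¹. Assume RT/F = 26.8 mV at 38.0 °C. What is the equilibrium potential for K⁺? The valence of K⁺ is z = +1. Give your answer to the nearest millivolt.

-90 mV

E = (26.8/z) · ln([K⁺]_out/[K⁺]_in) with z = +1.
= (26.8/1) · ln(5.31/155) = 26.80 · ln(0.03426)
= 26.80 · (-3.3738) = -90.42 mV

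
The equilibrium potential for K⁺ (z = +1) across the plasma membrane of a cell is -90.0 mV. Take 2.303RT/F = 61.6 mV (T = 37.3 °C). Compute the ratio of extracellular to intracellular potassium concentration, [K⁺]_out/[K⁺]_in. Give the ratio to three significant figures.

0.0346

log₁₀([out]/[in]) = E·z/(61.6) = -90.0 × 1 / 61.6 = -1.4610
[out]/[in] = 10^(-1.4610) = 0.03459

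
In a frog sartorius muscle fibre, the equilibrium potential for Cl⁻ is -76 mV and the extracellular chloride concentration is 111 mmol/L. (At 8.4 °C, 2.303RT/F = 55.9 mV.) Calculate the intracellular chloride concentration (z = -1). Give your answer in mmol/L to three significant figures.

Nernst: E = (55.9/-1) · log₁₀([out]/[in]), so log₁₀([out]/[in]) = -76.0 × -1 / 55.9 = 1.3596.
[out]/[in] = 10^(1.3596) = 22.89.
[in] = 111 / 22.89 = 4.85 mmol/L.

4.85 mmol/L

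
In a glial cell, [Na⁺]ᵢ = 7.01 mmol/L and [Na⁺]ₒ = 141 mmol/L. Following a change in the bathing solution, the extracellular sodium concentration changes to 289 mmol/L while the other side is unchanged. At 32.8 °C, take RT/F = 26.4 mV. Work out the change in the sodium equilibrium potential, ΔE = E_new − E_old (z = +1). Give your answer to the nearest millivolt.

E_old = (26.4/1)·ln(141/7.01) = 79.24 mV
E_new = (26.4/1)·ln(289/7.01) = 98.18 mV
ΔE = 98.18 − (79.24) = 18.95 mV

19 mV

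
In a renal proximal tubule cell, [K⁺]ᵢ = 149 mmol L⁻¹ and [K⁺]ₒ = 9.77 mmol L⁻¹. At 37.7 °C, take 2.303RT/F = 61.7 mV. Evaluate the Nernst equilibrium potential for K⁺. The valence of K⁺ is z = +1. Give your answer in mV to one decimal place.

E = (61.7/z) · log₁₀([K⁺]_out/[K⁺]_in) with z = +1.
= (61.7/1) · log₁₀(9.77/149) = 61.70 · log₁₀(0.06557)
= 61.70 · (-1.1833) = -73.01 mV

-73.0 mV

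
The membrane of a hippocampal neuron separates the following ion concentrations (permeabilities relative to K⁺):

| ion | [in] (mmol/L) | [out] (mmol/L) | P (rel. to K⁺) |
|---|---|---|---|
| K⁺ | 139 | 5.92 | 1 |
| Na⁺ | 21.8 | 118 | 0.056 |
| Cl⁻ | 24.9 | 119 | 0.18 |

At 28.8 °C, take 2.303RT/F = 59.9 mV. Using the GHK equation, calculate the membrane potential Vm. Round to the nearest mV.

-59 mV

Vm = 59.9 · log₁₀[(Σ P·[cation]ₒ + Σ P·[anion]ᵢ) / (Σ P·[cation]ᵢ + Σ P·[anion]ₒ)]
Numerator = 1×5.92 + 0.056×118 + 0.18×24.9 = 17.01
Denominator = 1×139 + 0.056×21.8 + 0.18×119 = 161.6
Vm = 59.9 · log₁₀(0.10523) = 59.9 × (-0.9778) = -58.57 mV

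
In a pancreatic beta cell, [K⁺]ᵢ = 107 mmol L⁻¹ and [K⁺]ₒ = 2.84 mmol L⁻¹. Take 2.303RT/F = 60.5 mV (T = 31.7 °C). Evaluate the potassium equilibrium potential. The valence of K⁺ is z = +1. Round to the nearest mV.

-95 mV

E = (60.5/z) · log₁₀([K⁺]_out/[K⁺]_in) with z = +1.
= (60.5/1) · log₁₀(2.84/107) = 60.50 · log₁₀(0.02654)
= 60.50 · (-1.5761) = -95.35 mV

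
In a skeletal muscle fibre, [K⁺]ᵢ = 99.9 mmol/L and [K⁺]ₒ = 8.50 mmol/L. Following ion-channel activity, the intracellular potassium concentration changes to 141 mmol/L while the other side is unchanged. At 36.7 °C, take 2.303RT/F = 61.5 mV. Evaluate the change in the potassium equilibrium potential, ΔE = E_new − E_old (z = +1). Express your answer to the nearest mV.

E_old = (61.5/1)·log₁₀(8.50/99.9) = -65.81 mV
E_new = (61.5/1)·log₁₀(8.50/141) = -75.02 mV
ΔE = -75.02 − (-65.81) = -9.20 mV

-9 mV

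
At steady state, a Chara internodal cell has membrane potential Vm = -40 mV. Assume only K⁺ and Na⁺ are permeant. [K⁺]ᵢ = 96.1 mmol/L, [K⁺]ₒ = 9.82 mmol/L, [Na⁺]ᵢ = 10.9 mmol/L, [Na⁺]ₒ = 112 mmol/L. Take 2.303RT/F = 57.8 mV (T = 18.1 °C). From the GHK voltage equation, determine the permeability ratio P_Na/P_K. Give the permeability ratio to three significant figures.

0.0884

Let α = P_Na/P_K. GHK: Vm = 57.8·log₁₀[(Kₒ + α·Naₒ)/(Kᵢ + α·Naᵢ)].
10^(Vm/57.8) = 10^(-40.0/57.8) = 0.20322
So 0.20322·(Kᵢ + α·Naᵢ) = Kₒ + α·Naₒ → α = (0.20322·96.1 − 9.82) / (112.0 − 0.20322·10.9)
α = (19.53 − 9.82) / (112.0 − 2.215) = 9.709/109.8 = 0.08844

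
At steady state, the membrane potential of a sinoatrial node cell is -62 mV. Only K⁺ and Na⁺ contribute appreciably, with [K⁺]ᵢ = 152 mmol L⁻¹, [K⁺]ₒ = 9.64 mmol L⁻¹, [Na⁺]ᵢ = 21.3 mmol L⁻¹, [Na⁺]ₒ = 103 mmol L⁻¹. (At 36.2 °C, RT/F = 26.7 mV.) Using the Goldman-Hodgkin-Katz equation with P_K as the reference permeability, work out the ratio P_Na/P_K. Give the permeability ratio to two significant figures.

Let α = P_Na/P_K. GHK: Vm = 26.7·ln[(Kₒ + α·Naₒ)/(Kᵢ + α·Naᵢ)].
e^(Vm/26.7) = e^(-62.0/26.7) = 0.098068
So 0.098068·(Kᵢ + α·Naᵢ) = Kₒ + α·Naₒ → α = (0.098068·152.0 − 9.64) / (103.0 − 0.098068·21.3)
α = (14.91 − 9.64) / (103.0 − 2.089) = 5.266/100.9 = 0.05219

0.052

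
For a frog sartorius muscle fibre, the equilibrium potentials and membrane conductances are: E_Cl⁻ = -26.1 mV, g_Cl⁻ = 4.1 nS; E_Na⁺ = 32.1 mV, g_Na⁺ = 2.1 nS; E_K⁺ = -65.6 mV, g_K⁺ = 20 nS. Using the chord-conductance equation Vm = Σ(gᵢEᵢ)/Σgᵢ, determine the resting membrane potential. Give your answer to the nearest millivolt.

-52 mV

Σ gᵢEᵢ = 4.1·(-26.1) + 2.1·(32.1) + 20·(-65.6) = -1351.60
Σ gᵢ = 4.1 + 2.1 + 20 = 26.2
Vm = -1351.60 / 26.2 = -51.59 mV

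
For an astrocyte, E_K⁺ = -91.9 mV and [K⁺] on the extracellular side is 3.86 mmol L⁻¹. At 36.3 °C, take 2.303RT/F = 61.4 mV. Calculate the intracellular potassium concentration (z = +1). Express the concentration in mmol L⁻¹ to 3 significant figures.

121 mmol L⁻¹

Nernst: E = (61.4/1) · log₁₀([out]/[in]), so log₁₀([out]/[in]) = -91.9 × 1 / 61.4 = -1.4967.
[out]/[in] = 10^(-1.4967) = 0.03186.
[in] = 3.86 / 0.03186 = 121.2 mmol L⁻¹.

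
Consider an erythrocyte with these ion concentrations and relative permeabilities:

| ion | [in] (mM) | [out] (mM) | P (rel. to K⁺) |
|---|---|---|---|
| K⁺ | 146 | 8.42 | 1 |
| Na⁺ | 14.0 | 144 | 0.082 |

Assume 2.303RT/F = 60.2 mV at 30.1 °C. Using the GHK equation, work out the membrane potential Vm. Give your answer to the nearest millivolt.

Vm = 60.2 · log₁₀[(Σ P·[cation]ₒ + Σ P·[anion]ᵢ) / (Σ P·[cation]ᵢ + Σ P·[anion]ₒ)]
Numerator = 1×8.42 + 0.082×144 = 20.23
Denominator = 1×146 + 0.082×14.0 = 147.1
Vm = 60.2 · log₁₀(0.13747) = 60.2 × (-0.8618) = -51.88 mV

-52 mV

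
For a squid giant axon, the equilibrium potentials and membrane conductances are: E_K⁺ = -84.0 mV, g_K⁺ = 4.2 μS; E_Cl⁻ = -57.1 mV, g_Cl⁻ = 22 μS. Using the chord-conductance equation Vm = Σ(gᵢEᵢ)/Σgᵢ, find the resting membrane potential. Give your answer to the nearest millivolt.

Σ gᵢEᵢ = 4.2·(-84.0) + 22·(-57.1) = -1609.00
Σ gᵢ = 4.2 + 22 = 26.2
Vm = -1609.00 / 26.2 = -61.41 mV

-61 mV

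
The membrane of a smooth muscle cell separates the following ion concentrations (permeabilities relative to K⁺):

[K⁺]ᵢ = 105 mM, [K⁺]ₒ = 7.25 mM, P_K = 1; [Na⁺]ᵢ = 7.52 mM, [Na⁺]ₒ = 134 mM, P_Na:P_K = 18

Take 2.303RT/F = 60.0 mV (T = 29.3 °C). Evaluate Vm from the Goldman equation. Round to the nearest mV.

60 mV

Vm = 60.0 · log₁₀[(Σ P·[cation]ₒ + Σ P·[anion]ᵢ) / (Σ P·[cation]ᵢ + Σ P·[anion]ₒ)]
Numerator = 1×7.25 + 18×134 = 2419
Denominator = 1×105 + 18×7.52 = 240.4
Vm = 60.0 · log₁₀(10.065) = 60.0 × (1.0028) = 60.17 mV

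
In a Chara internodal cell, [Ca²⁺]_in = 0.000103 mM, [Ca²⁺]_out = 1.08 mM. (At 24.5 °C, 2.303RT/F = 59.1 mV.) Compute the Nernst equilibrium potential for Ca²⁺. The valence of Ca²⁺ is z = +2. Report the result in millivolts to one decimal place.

118.8 mV

E = (59.1/z) · log₁₀([Ca²⁺]_out/[Ca²⁺]_in) with z = +2.
= (59.1/2) · log₁₀(1.08/0.000103) = 29.55 · log₁₀(1.049e+04)
= 29.55 · (4.0206) = 118.81 mV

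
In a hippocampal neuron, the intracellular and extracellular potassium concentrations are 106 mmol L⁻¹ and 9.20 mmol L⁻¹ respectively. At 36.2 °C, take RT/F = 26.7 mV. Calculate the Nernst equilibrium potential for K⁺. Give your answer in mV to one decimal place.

-65.3 mV

E = (26.7/z) · ln([K⁺]_out/[K⁺]_in) with z = +1.
= (26.7/1) · ln(9.20/106) = 26.70 · ln(0.08679)
= 26.70 · (-2.4442) = -65.26 mV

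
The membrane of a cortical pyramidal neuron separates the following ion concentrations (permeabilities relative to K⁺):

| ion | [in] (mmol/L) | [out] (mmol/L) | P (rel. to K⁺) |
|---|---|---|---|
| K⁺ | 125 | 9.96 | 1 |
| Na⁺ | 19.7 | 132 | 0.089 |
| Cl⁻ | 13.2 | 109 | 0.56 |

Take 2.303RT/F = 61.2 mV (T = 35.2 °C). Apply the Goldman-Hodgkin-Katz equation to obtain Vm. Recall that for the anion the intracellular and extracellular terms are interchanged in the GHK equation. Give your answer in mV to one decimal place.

Vm = 61.2 · log₁₀[(Σ P·[cation]ₒ + Σ P·[anion]ᵢ) / (Σ P·[cation]ᵢ + Σ P·[anion]ₒ)]
Numerator = 1×9.96 + 0.089×132 + 0.56×13.2 = 29.1
Denominator = 1×125 + 0.089×19.7 + 0.56×109 = 187.8
Vm = 61.2 · log₁₀(0.15496) = 61.2 × (-0.8098) = -49.56 mV

-49.6 mV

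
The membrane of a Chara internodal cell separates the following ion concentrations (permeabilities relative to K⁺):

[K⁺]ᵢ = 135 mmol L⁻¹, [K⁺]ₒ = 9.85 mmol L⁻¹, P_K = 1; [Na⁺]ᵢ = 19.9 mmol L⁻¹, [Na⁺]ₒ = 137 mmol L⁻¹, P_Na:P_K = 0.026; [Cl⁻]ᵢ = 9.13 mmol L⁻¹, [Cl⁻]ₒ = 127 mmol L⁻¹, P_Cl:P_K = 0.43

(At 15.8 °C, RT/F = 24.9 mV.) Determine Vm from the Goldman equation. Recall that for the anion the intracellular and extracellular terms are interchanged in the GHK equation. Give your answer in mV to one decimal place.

-59.6 mV

Vm = 24.9 · ln[(Σ P·[cation]ₒ + Σ P·[anion]ᵢ) / (Σ P·[cation]ᵢ + Σ P·[anion]ₒ)]
Numerator = 1×9.85 + 0.026×137 + 0.43×9.13 = 17.34
Denominator = 1×135 + 0.026×19.9 + 0.43×127 = 190.1
Vm = 24.9 · ln(0.091191) = 24.9 × (-2.3948) = -59.63 mV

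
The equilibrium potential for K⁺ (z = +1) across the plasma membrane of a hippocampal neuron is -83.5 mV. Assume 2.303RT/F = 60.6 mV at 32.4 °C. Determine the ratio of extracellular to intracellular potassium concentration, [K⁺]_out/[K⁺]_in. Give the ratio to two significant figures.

0.042

log₁₀([out]/[in]) = E·z/(60.6) = -83.5 × 1 / 60.6 = -1.3779
[out]/[in] = 10^(-1.3779) = 0.04189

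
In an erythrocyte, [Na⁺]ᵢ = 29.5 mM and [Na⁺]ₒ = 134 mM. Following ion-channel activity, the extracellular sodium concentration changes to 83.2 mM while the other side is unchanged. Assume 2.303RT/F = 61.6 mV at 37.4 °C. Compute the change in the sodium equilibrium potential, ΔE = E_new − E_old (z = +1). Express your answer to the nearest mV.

E_old = (61.6/1)·log₁₀(134/29.5) = 40.49 mV
E_new = (61.6/1)·log₁₀(83.2/29.5) = 27.74 mV
ΔE = 27.74 − (40.49) = -12.75 mV

-13 mV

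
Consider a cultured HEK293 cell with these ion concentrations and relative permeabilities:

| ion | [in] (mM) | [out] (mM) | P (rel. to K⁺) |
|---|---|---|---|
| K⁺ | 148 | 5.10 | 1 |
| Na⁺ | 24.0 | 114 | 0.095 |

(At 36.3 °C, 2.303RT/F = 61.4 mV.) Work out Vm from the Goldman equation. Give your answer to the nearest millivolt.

-60 mV

Vm = 61.4 · log₁₀[(Σ P·[cation]ₒ + Σ P·[anion]ᵢ) / (Σ P·[cation]ᵢ + Σ P·[anion]ₒ)]
Numerator = 1×5.10 + 0.095×114 = 15.93
Denominator = 1×148 + 0.095×24.0 = 150.3
Vm = 61.4 · log₁₀(0.106) = 61.4 × (-0.9747) = -59.85 mV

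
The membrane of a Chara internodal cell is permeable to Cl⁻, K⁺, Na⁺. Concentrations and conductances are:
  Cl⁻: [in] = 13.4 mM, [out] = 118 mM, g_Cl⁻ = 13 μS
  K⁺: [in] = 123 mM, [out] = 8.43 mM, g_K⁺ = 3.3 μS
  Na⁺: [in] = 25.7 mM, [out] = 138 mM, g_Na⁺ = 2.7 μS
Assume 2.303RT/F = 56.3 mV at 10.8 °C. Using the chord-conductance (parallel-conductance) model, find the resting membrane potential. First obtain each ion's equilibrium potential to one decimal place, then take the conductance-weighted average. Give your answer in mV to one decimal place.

-41.9 mV

E_Cl⁻ = (56.3/-1)·log₁₀(118/13.4) = -53.2 mV
E_K⁺ = (56.3/1)·log₁₀(8.43/123) = -65.5 mV
E_Na⁺ = (56.3/1)·log₁₀(138/25.7) = 41.1 mV
Vm = (Σ gᵢEᵢ)/(Σ gᵢ) = (13·-53.2 + 3.3·-65.5 + 2.7·41.1) / (13 + 3.3 + 2.7)
= -796.78 / 19 = -41.94 mV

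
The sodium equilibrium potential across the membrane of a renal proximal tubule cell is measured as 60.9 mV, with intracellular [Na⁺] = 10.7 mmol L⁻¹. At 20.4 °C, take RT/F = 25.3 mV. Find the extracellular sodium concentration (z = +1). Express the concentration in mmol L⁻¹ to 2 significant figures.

Nernst: E = (25.3/1) · ln([out]/[in]), so ln([out]/[in]) = 60.9 × 1 / 25.3 = 2.4071.
[out]/[in] = e^(2.4071) = 11.1.
[out] = 11.1 × 10.7 = 118.8 mmol L⁻¹.

120 mmol L⁻¹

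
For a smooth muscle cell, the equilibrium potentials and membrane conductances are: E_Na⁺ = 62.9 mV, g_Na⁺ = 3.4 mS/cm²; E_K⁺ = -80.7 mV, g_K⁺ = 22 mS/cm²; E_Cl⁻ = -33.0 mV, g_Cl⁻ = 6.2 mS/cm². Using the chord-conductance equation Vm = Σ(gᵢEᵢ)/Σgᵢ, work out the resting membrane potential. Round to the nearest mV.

Σ gᵢEᵢ = 3.4·(62.9) + 22·(-80.7) + 6.2·(-33.0) = -1766.14
Σ gᵢ = 3.4 + 22 + 6.2 = 31.6
Vm = -1766.14 / 31.6 = -55.89 mV

-56 mV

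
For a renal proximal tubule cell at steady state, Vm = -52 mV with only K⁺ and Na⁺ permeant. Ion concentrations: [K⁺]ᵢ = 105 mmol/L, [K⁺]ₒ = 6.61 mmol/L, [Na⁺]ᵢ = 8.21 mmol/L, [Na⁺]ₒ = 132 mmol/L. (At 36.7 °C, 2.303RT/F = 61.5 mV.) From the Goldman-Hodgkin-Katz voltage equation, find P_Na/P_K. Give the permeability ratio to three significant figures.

Let α = P_Na/P_K. GHK: Vm = 61.5·log₁₀[(Kₒ + α·Naₒ)/(Kᵢ + α·Naᵢ)].
10^(Vm/61.5) = 10^(-52.0/61.5) = 0.14272
So 0.14272·(Kᵢ + α·Naᵢ) = Kₒ + α·Naₒ → α = (0.14272·105.0 − 6.61) / (132.0 − 0.14272·8.21)
α = (14.99 − 6.61) / (132.0 − 1.172) = 8.375/130.8 = 0.06402

0.0640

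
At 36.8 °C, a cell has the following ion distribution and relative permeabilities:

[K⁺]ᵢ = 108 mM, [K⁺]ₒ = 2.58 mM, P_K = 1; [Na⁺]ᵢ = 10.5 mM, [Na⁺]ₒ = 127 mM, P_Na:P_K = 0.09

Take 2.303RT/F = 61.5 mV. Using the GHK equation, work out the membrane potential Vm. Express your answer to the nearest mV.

Vm = 61.5 · log₁₀[(Σ P·[cation]ₒ + Σ P·[anion]ᵢ) / (Σ P·[cation]ᵢ + Σ P·[anion]ₒ)]
Numerator = 1×2.58 + 0.09×127 = 14.01
Denominator = 1×108 + 0.09×10.5 = 108.9
Vm = 61.5 · log₁₀(0.1286) = 61.5 × (-0.8908) = -54.78 mV

-55 mV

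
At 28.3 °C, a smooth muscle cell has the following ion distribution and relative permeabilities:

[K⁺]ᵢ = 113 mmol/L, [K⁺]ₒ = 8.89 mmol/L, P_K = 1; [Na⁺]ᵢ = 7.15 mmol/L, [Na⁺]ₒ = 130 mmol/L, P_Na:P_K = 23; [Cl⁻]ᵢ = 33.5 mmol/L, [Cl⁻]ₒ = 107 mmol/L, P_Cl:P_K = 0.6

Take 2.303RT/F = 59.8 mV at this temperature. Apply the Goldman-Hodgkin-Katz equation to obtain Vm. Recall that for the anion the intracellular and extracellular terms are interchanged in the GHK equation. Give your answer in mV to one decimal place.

56.6 mV

Vm = 59.8 · log₁₀[(Σ P·[cation]ₒ + Σ P·[anion]ᵢ) / (Σ P·[cation]ᵢ + Σ P·[anion]ₒ)]
Numerator = 1×8.89 + 23×130 + 0.6×33.5 = 3019
Denominator = 1×113 + 23×7.15 + 0.6×107 = 341.7
Vm = 59.8 · log₁₀(8.8365) = 59.8 × (0.9463) = 56.59 mV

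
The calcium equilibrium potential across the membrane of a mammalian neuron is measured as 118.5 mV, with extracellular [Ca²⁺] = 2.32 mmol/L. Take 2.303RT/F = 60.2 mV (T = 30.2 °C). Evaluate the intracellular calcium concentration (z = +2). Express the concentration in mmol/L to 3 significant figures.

0.000268 mmol/L

Nernst: E = (60.2/2) · log₁₀([out]/[in]), so log₁₀([out]/[in]) = 118.5 × 2 / 60.2 = 3.9369.
[out]/[in] = 10^(3.9369) = 8647.
[in] = 2.32 / 8647 = 0.0002683 mmol/L.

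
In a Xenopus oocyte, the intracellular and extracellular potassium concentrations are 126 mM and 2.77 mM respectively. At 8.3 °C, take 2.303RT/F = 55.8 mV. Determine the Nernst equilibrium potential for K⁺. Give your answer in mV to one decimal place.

-92.5 mV

E = (55.8/z) · log₁₀([K⁺]_out/[K⁺]_in) with z = +1.
= (55.8/1) · log₁₀(2.77/126) = 55.80 · log₁₀(0.02198)
= 55.80 · (-1.6579) = -92.51 mV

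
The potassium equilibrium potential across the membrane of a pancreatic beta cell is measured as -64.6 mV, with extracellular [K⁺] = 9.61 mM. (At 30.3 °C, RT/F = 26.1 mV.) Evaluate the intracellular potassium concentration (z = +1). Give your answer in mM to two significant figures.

110 mM

Nernst: E = (26.1/1) · ln([out]/[in]), so ln([out]/[in]) = -64.6 × 1 / 26.1 = -2.4751.
[out]/[in] = e^(-2.4751) = 0.08415.
[in] = 9.61 / 0.08415 = 114.2 mM.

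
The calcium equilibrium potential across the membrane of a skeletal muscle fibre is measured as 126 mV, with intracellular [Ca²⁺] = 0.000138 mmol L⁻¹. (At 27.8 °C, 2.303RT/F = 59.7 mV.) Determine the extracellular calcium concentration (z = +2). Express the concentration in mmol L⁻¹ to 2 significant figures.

Nernst: E = (59.7/2) · log₁₀([out]/[in]), so log₁₀([out]/[in]) = 126.0 × 2 / 59.7 = 4.2211.
[out]/[in] = 10^(4.2211) = 1.664e+04.
[out] = 1.664e+04 × 0.000138 = 2.296 mmol L⁻¹.

2.3 mmol L⁻¹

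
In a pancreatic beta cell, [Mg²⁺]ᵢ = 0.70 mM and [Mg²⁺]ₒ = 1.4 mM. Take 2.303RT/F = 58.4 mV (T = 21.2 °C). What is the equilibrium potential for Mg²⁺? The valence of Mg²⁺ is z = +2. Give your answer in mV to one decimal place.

E = (58.4/z) · log₁₀([Mg²⁺]_out/[Mg²⁺]_in) with z = +2.
= (58.4/2) · log₁₀(1.4/0.70) = 29.20 · log₁₀(2)
= 29.20 · (0.3010) = 8.79 mV

8.8 mV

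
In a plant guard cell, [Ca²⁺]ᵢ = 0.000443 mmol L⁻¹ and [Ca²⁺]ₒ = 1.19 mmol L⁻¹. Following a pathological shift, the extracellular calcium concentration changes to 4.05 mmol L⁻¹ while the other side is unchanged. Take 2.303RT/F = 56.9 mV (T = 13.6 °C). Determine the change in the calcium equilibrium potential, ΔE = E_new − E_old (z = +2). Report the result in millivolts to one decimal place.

15.1 mV

E_old = (56.9/2)·log₁₀(1.19/0.000443) = 97.56 mV
E_new = (56.9/2)·log₁₀(4.05/0.000443) = 112.69 mV
ΔE = 112.69 − (97.56) = 15.13 mV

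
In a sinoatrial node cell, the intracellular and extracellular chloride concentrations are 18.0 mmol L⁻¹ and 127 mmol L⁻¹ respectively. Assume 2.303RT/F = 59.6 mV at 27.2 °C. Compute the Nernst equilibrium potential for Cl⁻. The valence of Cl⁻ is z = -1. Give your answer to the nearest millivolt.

E = (59.6/z) · log₁₀([Cl⁻]_out/[Cl⁻]_in) with z = -1.
For an anion, dividing by z = -1 reverses the sign.
= (59.6/-1) · log₁₀(127/18.0) = -59.60 · log₁₀(7.056)
= -59.60 · (0.8485) = -50.57 mV

-51 mV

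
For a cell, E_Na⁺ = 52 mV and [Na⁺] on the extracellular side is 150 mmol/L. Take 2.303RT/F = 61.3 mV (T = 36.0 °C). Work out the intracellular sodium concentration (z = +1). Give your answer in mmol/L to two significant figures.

21 mmol/L

Nernst: E = (61.3/1) · log₁₀([out]/[in]), so log₁₀([out]/[in]) = 52.0 × 1 / 61.3 = 0.8483.
[out]/[in] = 10^(0.8483) = 7.052.
[in] = 150 / 7.052 = 21.27 mmol/L.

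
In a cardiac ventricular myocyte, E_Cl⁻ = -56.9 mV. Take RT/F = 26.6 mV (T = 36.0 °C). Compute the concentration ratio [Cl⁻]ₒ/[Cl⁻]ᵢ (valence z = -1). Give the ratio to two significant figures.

ln([out]/[in]) = E·z/(26.6) = -56.9 × -1 / 26.6 = 2.1391
[out]/[in] = e^(2.1391) = 8.492

8.5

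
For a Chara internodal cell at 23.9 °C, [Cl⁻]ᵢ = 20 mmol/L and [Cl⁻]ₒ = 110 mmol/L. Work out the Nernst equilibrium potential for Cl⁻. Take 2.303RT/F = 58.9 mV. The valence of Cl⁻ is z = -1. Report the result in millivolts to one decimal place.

E = (58.9/z) · log₁₀([Cl⁻]_out/[Cl⁻]_in) with z = -1.
For an anion, dividing by z = -1 reverses the sign.
= (58.9/-1) · log₁₀(110/20) = -58.90 · log₁₀(5.5)
= -58.90 · (0.7404) = -43.61 mV

-43.6 mV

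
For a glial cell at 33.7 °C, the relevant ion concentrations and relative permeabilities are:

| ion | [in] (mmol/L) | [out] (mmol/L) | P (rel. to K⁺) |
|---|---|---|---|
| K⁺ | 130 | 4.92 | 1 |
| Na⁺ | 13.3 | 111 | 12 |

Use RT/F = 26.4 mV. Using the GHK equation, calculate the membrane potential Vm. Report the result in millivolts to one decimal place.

40.4 mV

Vm = 26.4 · ln[(Σ P·[cation]ₒ + Σ P·[anion]ᵢ) / (Σ P·[cation]ᵢ + Σ P·[anion]ₒ)]
Numerator = 1×4.92 + 12×111 = 1337
Denominator = 1×130 + 12×13.3 = 289.6
Vm = 26.4 · ln(4.6164) = 26.4 × (1.5296) = 40.38 mV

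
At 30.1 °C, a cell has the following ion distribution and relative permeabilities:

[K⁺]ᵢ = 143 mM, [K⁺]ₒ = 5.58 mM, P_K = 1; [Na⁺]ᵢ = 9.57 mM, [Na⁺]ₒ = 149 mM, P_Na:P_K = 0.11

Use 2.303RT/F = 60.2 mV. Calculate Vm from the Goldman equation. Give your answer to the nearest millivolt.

Vm = 60.2 · log₁₀[(Σ P·[cation]ₒ + Σ P·[anion]ᵢ) / (Σ P·[cation]ᵢ + Σ P·[anion]ₒ)]
Numerator = 1×5.58 + 0.11×149 = 21.97
Denominator = 1×143 + 0.11×9.57 = 144.1
Vm = 60.2 · log₁₀(0.15251) = 60.2 × (-0.8167) = -49.16 mV

-49 mV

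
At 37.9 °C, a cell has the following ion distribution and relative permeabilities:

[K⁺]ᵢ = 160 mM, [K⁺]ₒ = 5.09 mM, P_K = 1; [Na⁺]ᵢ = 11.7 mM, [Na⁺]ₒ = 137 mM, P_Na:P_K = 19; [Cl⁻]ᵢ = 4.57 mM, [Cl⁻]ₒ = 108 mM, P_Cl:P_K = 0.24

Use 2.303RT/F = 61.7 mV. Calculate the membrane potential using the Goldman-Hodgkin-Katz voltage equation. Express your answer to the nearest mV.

50 mV

Vm = 61.7 · log₁₀[(Σ P·[cation]ₒ + Σ P·[anion]ᵢ) / (Σ P·[cation]ᵢ + Σ P·[anion]ₒ)]
Numerator = 1×5.09 + 19×137 + 0.24×4.57 = 2609
Denominator = 1×160 + 19×11.7 + 0.24×108 = 408.2
Vm = 61.7 · log₁₀(6.3916) = 61.7 × (0.8056) = 49.71 mV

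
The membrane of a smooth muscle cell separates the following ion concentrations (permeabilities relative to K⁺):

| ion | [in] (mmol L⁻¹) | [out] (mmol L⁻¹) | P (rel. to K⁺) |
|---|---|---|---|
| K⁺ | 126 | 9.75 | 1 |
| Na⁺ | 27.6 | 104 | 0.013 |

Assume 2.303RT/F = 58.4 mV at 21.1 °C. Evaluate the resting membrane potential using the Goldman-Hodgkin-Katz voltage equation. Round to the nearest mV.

-62 mV

Vm = 58.4 · log₁₀[(Σ P·[cation]ₒ + Σ P·[anion]ᵢ) / (Σ P·[cation]ᵢ + Σ P·[anion]ₒ)]
Numerator = 1×9.75 + 0.013×104 = 11.1
Denominator = 1×126 + 0.013×27.6 = 126.4
Vm = 58.4 · log₁₀(0.087861) = 58.4 × (-1.0562) = -61.68 mV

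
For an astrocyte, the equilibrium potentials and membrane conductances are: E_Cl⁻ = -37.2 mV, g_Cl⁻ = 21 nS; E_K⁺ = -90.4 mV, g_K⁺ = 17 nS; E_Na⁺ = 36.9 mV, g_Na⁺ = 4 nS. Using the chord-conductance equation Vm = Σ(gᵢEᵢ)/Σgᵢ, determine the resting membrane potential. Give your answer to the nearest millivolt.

-52 mV

Σ gᵢEᵢ = 21·(-37.2) + 17·(-90.4) + 4·(36.9) = -2170.40
Σ gᵢ = 21 + 17 + 4 = 42
Vm = -2170.40 / 42 = -51.68 mV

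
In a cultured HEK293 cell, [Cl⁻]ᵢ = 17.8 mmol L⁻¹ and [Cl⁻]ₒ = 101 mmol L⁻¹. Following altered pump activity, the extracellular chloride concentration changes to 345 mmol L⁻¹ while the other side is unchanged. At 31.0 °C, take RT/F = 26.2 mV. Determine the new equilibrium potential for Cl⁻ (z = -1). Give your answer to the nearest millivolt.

-78 mV

After the shift: [Cl⁻]_out = 345, [Cl⁻]_in = 17.8 mmol L⁻¹.
E_new = (26.2/-1)·ln(345/17.8) = -26.20 · (2.9643) = -77.67 mV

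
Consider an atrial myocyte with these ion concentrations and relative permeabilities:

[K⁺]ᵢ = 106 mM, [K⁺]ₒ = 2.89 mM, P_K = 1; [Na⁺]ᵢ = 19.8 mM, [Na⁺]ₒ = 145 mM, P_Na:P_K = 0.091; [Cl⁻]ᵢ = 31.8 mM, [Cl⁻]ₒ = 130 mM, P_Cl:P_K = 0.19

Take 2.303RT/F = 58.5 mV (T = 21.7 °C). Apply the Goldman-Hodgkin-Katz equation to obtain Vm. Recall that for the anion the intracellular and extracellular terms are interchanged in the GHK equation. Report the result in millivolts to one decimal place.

-45.5 mV

Vm = 58.5 · log₁₀[(Σ P·[cation]ₒ + Σ P·[anion]ᵢ) / (Σ P·[cation]ᵢ + Σ P·[anion]ₒ)]
Numerator = 1×2.89 + 0.091×145 + 0.19×31.8 = 22.13
Denominator = 1×106 + 0.091×19.8 + 0.19×130 = 132.5
Vm = 58.5 · log₁₀(0.16699) = 58.5 × (-0.7773) = -45.47 mV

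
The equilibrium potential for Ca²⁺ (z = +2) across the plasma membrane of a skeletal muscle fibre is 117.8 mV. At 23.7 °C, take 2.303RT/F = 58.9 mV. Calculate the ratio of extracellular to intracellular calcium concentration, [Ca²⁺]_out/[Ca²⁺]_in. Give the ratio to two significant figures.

log₁₀([out]/[in]) = E·z/(58.9) = 117.8 × 2 / 58.9 = 4.0000
[out]/[in] = 10^(4.0000) = 1e+04

10000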